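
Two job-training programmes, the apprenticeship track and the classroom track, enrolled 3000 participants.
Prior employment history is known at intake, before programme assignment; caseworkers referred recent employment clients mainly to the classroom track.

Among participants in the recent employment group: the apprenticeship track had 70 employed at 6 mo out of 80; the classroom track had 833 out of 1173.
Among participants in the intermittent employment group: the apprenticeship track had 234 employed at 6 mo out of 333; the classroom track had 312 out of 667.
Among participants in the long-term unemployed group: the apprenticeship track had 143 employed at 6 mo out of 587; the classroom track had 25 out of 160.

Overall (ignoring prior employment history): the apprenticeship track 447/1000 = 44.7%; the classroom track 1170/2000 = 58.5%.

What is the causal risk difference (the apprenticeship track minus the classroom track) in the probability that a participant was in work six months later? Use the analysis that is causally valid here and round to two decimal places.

+0.17

Nothing the programme does changes prior employment history; the imbalance is an allocation artefact. With prior employment history also predicting the outcome, the pooled figure is confounded, and the within-stratum comparison is the causal one.
Adjusting over the population distribution of prior employment history: 0.418·(0.875−0.710) + 0.333·(0.703−0.468) + 0.249·(0.244−0.156) = +0.169.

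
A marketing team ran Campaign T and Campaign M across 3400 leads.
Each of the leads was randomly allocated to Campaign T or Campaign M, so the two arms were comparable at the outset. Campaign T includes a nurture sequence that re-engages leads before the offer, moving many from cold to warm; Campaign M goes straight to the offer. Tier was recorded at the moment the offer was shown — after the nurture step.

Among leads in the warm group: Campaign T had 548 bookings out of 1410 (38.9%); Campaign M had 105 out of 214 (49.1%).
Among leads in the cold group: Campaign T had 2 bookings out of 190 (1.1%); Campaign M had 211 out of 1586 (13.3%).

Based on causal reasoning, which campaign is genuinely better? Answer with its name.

Engagement tier is recorded after the campaign and is itself shifted by it — it sits on the causal path from campaign to outcome. Conditioning on a mediator would strip out part of the effect we want; the pooled comparison gives the total causal effect.
Pooled: Campaign T 34.4% vs Campaign M 17.6%; Campaign T is higher overall.

Campaign T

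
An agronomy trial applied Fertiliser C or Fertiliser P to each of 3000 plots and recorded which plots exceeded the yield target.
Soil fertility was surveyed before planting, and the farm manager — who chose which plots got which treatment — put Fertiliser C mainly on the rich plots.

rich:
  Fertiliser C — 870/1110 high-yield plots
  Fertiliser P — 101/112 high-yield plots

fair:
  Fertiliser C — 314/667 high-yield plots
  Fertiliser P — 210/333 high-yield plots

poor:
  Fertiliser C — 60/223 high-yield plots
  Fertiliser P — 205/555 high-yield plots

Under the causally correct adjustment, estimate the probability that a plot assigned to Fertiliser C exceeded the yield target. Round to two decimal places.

Within every soil fertility level Fertiliser P has the higher rate, yet pooled Fertiliser C does — Simpson's reversal.
Here soil fertility is a common cause — it drives both which fertiliser a case falls under and the outcome. The crude comparison mixes populations; the stratum-specific rates are the causally relevant ones.
Standardising Fertiliser C to the population soil fertility mix: 0.407·870/1110 + 0.333·314/667 + 0.259·60/223 = 0.546.

0.55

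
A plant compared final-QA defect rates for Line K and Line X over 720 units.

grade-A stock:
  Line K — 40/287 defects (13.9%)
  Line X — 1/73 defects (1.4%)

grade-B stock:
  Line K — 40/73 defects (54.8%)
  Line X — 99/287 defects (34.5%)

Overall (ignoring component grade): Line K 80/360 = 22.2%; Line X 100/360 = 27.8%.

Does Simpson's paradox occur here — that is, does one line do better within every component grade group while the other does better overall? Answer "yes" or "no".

Within each component grade level (grade-A stock 13.9% vs 1.4%; grade-B stock 54.8% vs 34.5%), Line X has the lower rate every time. Pooled: 22.2% vs 27.8% — Line K has the lower rate overall. The two comparisons disagree.

yes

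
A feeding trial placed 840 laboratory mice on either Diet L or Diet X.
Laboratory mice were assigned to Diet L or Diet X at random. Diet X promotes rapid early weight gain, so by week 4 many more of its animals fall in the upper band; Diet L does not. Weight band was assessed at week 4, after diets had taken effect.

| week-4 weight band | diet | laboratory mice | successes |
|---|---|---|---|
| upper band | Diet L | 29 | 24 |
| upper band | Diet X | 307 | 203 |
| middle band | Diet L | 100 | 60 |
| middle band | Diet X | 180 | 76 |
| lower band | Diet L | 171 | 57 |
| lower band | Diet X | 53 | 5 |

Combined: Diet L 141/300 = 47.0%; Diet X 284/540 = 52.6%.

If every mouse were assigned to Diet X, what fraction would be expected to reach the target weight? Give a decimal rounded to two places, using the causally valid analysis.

The stratified and pooled comparisons disagree (Diet L wins within each week-4 weight band; Diet X wins overall), so the answer turns on the causal role of week-4 weight band.
Stratifying would compare diets among laboratory mice the diets themselves sorted into week-4 weight band groups — a form of selection on an intermediate. The unconditioned pooled rates give the total causal effect.
So P(outcome | do(Diet X)) is just the pooled rate for Diet X: 284/540 = 0.526.

0.53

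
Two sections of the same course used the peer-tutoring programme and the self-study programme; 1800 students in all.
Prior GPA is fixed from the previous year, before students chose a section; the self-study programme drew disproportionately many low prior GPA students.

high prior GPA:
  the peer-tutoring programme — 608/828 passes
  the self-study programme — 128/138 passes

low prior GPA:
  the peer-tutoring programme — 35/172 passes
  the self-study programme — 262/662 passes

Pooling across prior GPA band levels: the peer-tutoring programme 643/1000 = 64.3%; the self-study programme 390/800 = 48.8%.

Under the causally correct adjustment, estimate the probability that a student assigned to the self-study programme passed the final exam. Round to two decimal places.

0.68

the self-study programme is higher inside every prior GPA band stratum but the peer-tutoring programme is higher in aggregate. Whether to stratify depends on how prior GPA band relates to the teaching method.
Prior GPA band differs across teaching methods for reasons unrelated to any effect of the teaching method itself, and it separately predicts the outcome — a classic confounder. We must compare within prior GPA band levels.
Standardising the self-study programme to the population prior GPA band mix: 0.537·128/138 + 0.463·262/662 = 0.681.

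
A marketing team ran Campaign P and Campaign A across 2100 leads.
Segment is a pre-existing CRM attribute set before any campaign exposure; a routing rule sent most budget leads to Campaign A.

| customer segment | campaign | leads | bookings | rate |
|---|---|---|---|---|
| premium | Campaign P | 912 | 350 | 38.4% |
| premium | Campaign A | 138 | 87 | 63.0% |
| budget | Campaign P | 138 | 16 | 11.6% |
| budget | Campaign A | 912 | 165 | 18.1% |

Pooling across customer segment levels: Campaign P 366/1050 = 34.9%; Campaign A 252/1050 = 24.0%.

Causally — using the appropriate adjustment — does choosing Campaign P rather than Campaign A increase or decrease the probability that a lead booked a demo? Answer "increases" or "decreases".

The stratified and pooled comparisons disagree (Campaign A wins within each customer segment; Campaign P wins overall), so the answer turns on the causal role of customer segment.
Nothing the campaign does changes customer segment; the imbalance is an allocation artefact. With customer segment also predicting the outcome, the pooled figure is confounded, and the within-stratum comparison is the causal one.
Within each level — premium: 38.4% vs 63.0%; budget: 11.6% vs 18.1% — Campaign A is higher every time.

decreases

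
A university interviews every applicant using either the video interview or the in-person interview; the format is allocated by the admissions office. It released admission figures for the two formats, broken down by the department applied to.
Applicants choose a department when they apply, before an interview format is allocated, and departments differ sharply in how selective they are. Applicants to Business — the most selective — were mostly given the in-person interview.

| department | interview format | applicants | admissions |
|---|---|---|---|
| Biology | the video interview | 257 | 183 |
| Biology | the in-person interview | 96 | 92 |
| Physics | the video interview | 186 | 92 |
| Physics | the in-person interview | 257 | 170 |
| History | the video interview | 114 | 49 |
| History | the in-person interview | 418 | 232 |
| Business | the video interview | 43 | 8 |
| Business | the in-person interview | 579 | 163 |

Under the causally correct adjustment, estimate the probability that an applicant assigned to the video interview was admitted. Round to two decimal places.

The imbalance in department arose from how applicants were allocated, not from anything the interview format did; and department independently affects the outcome. The pooled gap is confounded — condition on department.
Standardising the video interview to the population department mix: 0.181·183/257 + 0.227·92/186 + 0.273·49/114 + 0.319·8/43 = 0.418.

0.42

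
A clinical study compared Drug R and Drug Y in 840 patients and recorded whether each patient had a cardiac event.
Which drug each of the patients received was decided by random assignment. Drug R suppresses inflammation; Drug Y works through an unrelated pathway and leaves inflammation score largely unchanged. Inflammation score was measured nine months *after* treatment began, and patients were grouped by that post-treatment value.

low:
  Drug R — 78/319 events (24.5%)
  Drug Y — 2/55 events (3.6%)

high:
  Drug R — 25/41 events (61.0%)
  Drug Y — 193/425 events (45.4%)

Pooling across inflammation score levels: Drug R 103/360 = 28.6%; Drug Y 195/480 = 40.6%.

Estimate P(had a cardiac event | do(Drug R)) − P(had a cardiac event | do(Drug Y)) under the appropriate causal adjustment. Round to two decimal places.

Stratifying would compare drugs among patients the drugs themselves sorted into inflammation score groups — a form of selection on an intermediate. The unconditioned pooled rates give the total causal effect.
The causal difference is the pooled difference: 0.286 − 0.406 = -0.120.

-0.12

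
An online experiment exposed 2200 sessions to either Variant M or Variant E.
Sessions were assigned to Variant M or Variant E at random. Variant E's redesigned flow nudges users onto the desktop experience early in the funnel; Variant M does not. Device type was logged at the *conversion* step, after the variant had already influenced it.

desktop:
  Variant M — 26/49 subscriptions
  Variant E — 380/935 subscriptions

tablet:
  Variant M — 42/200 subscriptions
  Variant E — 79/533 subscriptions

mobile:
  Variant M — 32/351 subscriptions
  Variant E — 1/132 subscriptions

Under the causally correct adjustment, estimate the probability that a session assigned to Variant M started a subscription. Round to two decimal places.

Within every device type level Variant M has the higher rate, yet pooled Variant E does — Simpson's reversal.
Stratifying would compare variants among sessions the variants themselves sorted into device type groups — a form of selection on an intermediate. The unconditioned pooled rates give the total causal effect.
So P(outcome | do(Variant M)) is just the pooled rate for Variant M: 100/600 = 0.167.

0.17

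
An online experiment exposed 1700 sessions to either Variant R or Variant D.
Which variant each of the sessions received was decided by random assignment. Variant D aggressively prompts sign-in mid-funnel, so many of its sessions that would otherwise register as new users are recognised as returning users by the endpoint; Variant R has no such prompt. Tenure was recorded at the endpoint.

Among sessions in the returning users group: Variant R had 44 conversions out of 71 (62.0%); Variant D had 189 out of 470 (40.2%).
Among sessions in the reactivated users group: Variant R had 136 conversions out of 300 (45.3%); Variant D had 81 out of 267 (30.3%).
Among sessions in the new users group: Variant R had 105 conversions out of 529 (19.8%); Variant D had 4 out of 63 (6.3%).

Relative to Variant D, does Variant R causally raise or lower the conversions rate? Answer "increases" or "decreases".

Variant R is higher inside every user tenure stratum but Variant D is higher in aggregate. Whether to stratify depends on how user tenure relates to the variant.
User tenure lies on the pathway variant → user tenure → outcome, so adjusting for it blocks the indirect effect. For the total causal effect of variant, use the unadjusted pooled rates.
Pooled: Variant R 31.7% vs Variant D 34.2%; Variant D is higher overall.

decreases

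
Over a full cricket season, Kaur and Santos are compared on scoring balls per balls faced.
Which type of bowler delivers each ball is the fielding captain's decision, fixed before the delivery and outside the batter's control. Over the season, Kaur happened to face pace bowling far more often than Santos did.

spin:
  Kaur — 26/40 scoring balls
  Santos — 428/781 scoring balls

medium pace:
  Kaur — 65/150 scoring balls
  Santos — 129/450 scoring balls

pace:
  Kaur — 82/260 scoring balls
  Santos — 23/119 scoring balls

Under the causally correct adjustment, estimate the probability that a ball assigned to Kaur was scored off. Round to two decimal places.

0.51

Kaur is higher inside every bowling type stratum but Santos is higher in aggregate. Whether to stratify depends on how bowling type relates to the player.
Bowling type satisfies the back-door criterion: it is not a descendant of the player, and it blocks the spurious path from player to outcome. Adjusting for it (i.e., using the within-bowling type rates) gives the causal effect.
Standardising Kaur to the population bowling type mix: 0.456·26/40 + 0.333·65/150 + 0.211·82/260 = 0.507.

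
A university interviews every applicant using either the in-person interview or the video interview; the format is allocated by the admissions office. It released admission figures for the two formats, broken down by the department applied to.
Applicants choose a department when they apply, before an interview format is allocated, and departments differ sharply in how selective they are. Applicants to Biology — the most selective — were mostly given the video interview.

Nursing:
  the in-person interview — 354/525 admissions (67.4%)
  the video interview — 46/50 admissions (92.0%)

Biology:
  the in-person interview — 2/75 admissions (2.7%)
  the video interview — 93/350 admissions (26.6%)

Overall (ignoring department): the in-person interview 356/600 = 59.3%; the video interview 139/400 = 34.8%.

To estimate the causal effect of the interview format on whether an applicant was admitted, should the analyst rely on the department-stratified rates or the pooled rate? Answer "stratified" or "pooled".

stratified

Since department is a pre-existing factor (not a product of the interview format) and it affects the outcome on its own, it is a confounder. The stratified rates, not the pooled rate, identify the causal effect.
Within each level — Nursing: 67.4% vs 92.0%; Biology: 2.7% vs 26.6% — the video interview is higher every time.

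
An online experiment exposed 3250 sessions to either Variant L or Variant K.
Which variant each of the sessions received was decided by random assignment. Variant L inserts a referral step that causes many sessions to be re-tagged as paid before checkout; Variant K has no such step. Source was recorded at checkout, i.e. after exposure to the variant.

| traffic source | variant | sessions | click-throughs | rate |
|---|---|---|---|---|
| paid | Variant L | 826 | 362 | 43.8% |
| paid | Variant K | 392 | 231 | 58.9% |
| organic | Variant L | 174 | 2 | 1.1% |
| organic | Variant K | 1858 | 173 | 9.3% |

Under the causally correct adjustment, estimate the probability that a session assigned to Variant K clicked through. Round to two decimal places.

The stratified and pooled comparisons disagree (Variant K wins within each traffic source; Variant L wins overall), so the answer turns on the causal role of traffic source.
Traffic source here is a post-treatment variable shaped by the variant; conditioning on it would introduce bias rather than remove it. The overall comparison is the causal one.
So P(outcome | do(Variant K)) is just the pooled rate for Variant K: 404/2250 = 0.180.

0.18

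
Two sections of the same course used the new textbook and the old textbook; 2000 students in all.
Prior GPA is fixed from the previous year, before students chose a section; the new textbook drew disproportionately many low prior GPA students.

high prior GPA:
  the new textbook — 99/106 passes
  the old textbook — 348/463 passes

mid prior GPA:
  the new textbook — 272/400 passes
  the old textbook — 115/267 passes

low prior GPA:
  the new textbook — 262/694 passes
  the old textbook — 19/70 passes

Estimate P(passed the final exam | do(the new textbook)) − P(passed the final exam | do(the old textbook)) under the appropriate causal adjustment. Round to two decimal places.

Prior GPA band differs across teaching methods for reasons unrelated to any effect of the teaching method itself, and it separately predicts the outcome — a classic confounder. We must compare within prior GPA band levels.
Adjusting over the population distribution of prior GPA band: 0.284·(0.934−0.752) + 0.334·(0.680−0.431) + 0.382·(0.378−0.271) = +0.176.

+0.18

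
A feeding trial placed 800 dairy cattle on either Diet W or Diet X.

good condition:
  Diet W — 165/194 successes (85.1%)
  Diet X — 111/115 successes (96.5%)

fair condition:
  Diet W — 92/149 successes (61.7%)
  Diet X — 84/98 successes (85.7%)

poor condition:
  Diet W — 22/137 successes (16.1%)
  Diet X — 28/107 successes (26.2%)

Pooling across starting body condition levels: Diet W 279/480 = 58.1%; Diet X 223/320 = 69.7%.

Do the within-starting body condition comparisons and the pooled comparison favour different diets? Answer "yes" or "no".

Within each starting body condition level (good condition 85.1% vs 96.5%; fair condition 61.7% vs 85.7%; poor condition 16.1% vs 26.2%), Diet X has the higher rate every time. Pooled: 58.1% vs 69.7% — Diet X has the higher rate overall. They agree.

no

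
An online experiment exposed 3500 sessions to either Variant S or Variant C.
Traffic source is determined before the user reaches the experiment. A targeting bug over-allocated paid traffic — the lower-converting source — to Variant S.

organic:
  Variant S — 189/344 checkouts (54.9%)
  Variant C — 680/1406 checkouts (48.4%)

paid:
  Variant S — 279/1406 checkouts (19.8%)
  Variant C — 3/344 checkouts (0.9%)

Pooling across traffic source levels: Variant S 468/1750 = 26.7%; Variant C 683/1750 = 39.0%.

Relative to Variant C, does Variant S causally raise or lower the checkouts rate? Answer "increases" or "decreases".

increases

Variant S is higher inside every traffic source stratum but Variant C is higher in aggregate. Whether to stratify depends on how traffic source relates to the variant.
Since traffic source is a pre-existing factor (not a product of the variant) and it affects the outcome on its own, it is a confounder. The stratified rates, not the pooled rate, identify the causal effect.
Within each level — organic: 54.9% vs 48.4%; paid: 19.8% vs 0.9% — Variant S is higher every time.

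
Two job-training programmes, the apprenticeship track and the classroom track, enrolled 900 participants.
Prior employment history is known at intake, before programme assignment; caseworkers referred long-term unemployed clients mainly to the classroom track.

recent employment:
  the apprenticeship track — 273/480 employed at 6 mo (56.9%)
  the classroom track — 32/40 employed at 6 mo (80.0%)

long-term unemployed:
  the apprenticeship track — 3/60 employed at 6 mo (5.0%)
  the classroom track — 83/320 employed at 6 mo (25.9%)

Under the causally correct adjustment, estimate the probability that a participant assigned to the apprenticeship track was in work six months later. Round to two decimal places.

The prior employment history-specific comparison favours the classroom track throughout, but the pooled figures favour the apprenticeship track. The question is whether to condition on prior employment history.
Prior employment history satisfies the back-door criterion: it is not a descendant of the programme, and it blocks the spurious path from programme to outcome. Adjusting for it (i.e., using the within-prior employment history rates) gives the causal effect.
Standardising the apprenticeship track to the population prior employment history mix: 0.578·273/480 + 0.422·3/60 = 0.350.

0.35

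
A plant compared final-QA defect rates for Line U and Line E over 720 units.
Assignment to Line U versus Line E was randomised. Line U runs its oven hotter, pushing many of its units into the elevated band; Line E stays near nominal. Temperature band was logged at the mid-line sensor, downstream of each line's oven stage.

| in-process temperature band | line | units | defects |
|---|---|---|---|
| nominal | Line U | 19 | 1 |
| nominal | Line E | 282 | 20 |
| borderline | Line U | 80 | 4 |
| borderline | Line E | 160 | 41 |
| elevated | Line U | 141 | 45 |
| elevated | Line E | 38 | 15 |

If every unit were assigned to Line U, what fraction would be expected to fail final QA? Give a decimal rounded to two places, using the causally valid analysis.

0.21

In-process temperature band is recorded after the line and is itself shifted by it — it sits on the causal path from line to outcome. Conditioning on a mediator would strip out part of the effect we want; the pooled comparison gives the total causal effect.
So P(outcome | do(Line U)) is just the pooled rate for Line U: 50/240 = 0.208.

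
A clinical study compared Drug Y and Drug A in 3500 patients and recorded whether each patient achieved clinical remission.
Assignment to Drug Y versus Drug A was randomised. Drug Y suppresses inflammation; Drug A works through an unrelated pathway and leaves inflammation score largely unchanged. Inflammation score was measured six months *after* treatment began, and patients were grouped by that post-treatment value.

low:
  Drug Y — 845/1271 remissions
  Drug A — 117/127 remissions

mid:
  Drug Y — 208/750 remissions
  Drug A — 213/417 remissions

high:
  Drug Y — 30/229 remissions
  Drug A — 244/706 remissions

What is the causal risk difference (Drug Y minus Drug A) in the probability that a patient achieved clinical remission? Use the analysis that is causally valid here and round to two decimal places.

+0.02

The inflammation score-specific comparison favours Drug A throughout, but the pooled figures favour Drug Y. The question is whether to condition on inflammation score.
Inflammation score lies on the pathway drug → inflammation score → outcome, so adjusting for it blocks the indirect effect. For the total causal effect of drug, use the unadjusted pooled rates.
The causal difference is the pooled difference: 0.481 − 0.459 = +0.022.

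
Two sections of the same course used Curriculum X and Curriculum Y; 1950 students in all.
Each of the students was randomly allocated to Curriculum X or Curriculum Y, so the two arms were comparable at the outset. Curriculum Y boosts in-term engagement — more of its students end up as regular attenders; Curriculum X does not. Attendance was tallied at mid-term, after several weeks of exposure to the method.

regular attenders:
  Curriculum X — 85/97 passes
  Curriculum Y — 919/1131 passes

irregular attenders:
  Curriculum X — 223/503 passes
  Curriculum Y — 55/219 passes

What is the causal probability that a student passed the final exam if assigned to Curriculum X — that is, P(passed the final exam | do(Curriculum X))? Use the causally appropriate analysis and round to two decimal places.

0.51

Because the teaching method influences mid-term attendance, mid-term attendance is a post-treatment mediator, not a confounder. Stratifying on it would bias the estimate; the causal effect is the crude pooled difference.
So P(outcome | do(Curriculum X)) is just the pooled rate for Curriculum X: 308/600 = 0.513.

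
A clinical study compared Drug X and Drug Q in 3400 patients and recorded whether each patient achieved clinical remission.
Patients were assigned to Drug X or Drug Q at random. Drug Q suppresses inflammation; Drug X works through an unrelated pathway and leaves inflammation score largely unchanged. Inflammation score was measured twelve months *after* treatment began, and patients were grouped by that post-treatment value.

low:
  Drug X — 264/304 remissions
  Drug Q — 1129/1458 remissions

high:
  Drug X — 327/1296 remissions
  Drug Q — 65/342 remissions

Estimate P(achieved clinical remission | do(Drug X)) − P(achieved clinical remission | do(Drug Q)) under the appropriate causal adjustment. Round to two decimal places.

Inflammation score here is a post-treatment variable shaped by the drug; conditioning on it would introduce bias rather than remove it. The overall comparison is the causal one.
The causal difference is the pooled difference: 0.369 − 0.663 = -0.294.

-0.29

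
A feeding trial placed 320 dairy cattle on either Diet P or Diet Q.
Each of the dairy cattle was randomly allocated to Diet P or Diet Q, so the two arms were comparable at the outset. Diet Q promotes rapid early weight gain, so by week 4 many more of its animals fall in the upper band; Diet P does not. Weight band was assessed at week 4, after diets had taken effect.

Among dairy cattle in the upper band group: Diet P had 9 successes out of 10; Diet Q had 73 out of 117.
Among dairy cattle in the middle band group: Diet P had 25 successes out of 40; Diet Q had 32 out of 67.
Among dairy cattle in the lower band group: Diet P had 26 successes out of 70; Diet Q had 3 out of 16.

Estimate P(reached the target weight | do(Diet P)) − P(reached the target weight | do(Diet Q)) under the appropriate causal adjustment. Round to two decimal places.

-0.04

The week-4 weight band-specific comparison favours Diet P throughout, but the pooled figures favour Diet Q. The question is whether to condition on week-4 weight band.
Because the diet influences week-4 weight band, week-4 weight band is a post-treatment mediator, not a confounder. Stratifying on it would bias the estimate; the causal effect is the crude pooled difference.
The causal difference is the pooled difference: 0.500 − 0.540 = -0.040.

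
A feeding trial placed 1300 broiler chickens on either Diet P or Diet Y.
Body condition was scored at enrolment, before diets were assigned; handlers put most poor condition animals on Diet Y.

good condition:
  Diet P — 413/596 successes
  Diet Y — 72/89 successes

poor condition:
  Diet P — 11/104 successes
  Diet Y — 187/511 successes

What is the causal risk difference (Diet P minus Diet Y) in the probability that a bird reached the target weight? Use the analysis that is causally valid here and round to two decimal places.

-0.18

The stratified and pooled comparisons disagree (Diet Y wins within each starting body condition; Diet P wins overall), so the answer turns on the causal role of starting body condition.
Nothing the diet does changes starting body condition; the imbalance is an allocation artefact. With starting body condition also predicting the outcome, the pooled figure is confounded, and the within-stratum comparison is the causal one.
Adjusting over the population distribution of starting body condition: 0.527·(0.693−0.809) + 0.473·(0.106−0.366) = -0.184.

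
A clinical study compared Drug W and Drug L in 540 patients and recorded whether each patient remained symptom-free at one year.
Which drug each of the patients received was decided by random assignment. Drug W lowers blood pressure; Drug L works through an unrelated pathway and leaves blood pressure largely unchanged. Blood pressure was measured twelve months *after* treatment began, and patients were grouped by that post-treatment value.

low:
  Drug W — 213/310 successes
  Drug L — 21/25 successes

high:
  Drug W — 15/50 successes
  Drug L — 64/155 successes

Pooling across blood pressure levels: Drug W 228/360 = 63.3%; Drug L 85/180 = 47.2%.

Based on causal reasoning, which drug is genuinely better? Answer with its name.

Because the drug influences blood pressure, blood pressure is a post-treatment mediator, not a confounder. Stratifying on it would bias the estimate; the causal effect is the crude pooled difference.
Pooled: Drug W 63.3% vs Drug L 47.2%; Drug W is higher overall.

Drug W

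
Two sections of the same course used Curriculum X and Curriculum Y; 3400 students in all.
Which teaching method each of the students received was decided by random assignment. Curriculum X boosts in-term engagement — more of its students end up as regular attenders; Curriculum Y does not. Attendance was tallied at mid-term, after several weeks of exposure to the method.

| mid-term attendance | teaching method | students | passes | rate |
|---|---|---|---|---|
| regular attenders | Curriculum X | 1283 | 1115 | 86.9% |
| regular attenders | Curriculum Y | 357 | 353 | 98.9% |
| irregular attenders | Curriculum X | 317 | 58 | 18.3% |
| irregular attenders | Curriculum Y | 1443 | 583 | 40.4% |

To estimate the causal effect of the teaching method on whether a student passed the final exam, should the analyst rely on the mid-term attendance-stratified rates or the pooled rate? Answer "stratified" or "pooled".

pooled

The mid-term attendance-specific comparison favours Curriculum Y throughout, but the pooled figures favour Curriculum X. The question is whether to condition on mid-term attendance.
The distribution of mid-term attendance is itself part of what the teaching method does — it is an intermediate outcome. Holding it fixed would remove that part of the effect; the total effect is the pooled difference.
Pooled: Curriculum X 73.3% vs Curriculum Y 52.0%; Curriculum X is higher overall.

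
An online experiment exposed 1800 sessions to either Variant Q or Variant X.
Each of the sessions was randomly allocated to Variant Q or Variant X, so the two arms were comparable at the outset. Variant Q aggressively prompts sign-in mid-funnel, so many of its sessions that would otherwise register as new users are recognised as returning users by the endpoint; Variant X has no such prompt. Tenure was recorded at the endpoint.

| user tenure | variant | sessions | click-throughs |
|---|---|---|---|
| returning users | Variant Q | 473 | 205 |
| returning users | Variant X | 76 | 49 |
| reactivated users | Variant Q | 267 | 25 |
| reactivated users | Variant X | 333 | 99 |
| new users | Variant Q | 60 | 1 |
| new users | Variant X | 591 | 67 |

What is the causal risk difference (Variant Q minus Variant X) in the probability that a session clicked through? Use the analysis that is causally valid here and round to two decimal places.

+0.07

Variant X is higher inside every user tenure stratum but Variant Q is higher in aggregate. Whether to stratify depends on how user tenure relates to the variant.
Because the variant influences user tenure, user tenure is a post-treatment mediator, not a confounder. Stratifying on it would bias the estimate; the causal effect is the crude pooled difference.
The causal difference is the pooled difference: 0.289 − 0.215 = +0.074.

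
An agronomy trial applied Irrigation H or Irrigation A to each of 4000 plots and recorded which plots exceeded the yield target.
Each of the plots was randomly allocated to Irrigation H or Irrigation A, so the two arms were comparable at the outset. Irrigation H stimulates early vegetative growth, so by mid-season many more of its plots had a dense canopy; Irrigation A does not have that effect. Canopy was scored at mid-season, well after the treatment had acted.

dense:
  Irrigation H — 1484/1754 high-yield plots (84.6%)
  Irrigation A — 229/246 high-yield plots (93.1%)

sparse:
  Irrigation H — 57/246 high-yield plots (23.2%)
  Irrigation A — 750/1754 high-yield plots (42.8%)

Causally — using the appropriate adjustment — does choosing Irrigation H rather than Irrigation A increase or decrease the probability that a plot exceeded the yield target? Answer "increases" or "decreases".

The stratified and pooled comparisons disagree (Irrigation A wins within each mid-season canopy; Irrigation H wins overall), so the answer turns on the causal role of mid-season canopy.
Mid-season canopy is recorded after the irrigation and is itself shifted by it — it sits on the causal path from irrigation to outcome. Conditioning on a mediator would strip out part of the effect we want; the pooled comparison gives the total causal effect.
Pooled: Irrigation H 77.0% vs Irrigation A 48.9%; Irrigation H is higher overall.

increases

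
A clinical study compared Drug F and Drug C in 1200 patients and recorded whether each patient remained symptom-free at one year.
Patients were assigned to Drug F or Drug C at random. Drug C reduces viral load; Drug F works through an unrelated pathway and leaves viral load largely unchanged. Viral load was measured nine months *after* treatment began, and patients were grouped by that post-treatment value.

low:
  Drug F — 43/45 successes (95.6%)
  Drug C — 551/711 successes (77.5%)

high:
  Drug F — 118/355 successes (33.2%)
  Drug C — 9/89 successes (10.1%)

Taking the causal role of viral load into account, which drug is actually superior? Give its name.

Drug C

Within every viral load level Drug F has the higher rate, yet pooled Drug C does — Simpson's reversal.
Viral load here is a post-treatment variable shaped by the drug; conditioning on it would introduce bias rather than remove it. The overall comparison is the causal one.
Pooled: Drug F 40.2% vs Drug C 70.0%; Drug C is higher overall.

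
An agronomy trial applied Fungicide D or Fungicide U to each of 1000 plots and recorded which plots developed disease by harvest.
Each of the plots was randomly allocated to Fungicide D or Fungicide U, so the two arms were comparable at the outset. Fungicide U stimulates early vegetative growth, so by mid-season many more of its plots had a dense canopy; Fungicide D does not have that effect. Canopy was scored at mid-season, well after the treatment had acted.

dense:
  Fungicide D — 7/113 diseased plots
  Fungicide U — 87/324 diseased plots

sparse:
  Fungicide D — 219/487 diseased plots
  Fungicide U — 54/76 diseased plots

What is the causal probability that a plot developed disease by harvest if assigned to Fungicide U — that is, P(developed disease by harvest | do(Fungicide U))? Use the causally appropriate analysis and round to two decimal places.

0.35

Mid-season canopy is downstream of the fungicide. One should not condition on a consequence of treatment, so the overall rates are the right comparison.
So P(outcome | do(Fungicide U)) is just the pooled rate for Fungicide U: 141/400 = 0.352.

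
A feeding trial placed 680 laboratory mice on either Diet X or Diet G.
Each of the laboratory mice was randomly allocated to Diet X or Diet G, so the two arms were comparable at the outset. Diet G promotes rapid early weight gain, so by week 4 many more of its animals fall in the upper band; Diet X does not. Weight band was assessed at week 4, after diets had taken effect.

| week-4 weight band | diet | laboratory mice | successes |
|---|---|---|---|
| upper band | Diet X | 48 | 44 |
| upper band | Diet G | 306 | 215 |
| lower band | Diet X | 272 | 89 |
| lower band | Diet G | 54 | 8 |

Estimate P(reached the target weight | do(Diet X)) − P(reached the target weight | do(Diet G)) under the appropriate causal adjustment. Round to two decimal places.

-0.20

Diet X is higher inside every week-4 weight band stratum but Diet G is higher in aggregate. Whether to stratify depends on how week-4 weight band relates to the diet.
Week-4 weight band lies on the pathway diet → week-4 weight band → outcome, so adjusting for it blocks the indirect effect. For the total causal effect of diet, use the unadjusted pooled rates.
The causal difference is the pooled difference: 0.416 − 0.619 = -0.204.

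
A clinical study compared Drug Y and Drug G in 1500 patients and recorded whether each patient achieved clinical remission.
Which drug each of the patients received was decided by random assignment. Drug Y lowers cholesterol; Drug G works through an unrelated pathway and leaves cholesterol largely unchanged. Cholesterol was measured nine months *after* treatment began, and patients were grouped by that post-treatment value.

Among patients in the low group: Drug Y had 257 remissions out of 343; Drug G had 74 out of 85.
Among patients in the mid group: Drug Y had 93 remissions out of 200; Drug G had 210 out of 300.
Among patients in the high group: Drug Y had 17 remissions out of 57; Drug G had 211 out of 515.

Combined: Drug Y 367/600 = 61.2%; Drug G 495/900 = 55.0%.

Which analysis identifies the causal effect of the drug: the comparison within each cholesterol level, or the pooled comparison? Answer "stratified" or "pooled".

Cholesterol is downstream of the drug. One should not condition on a consequence of treatment, so the overall rates are the right comparison.
Pooled: Drug Y 61.2% vs Drug G 55.0%; Drug Y is higher overall.

pooled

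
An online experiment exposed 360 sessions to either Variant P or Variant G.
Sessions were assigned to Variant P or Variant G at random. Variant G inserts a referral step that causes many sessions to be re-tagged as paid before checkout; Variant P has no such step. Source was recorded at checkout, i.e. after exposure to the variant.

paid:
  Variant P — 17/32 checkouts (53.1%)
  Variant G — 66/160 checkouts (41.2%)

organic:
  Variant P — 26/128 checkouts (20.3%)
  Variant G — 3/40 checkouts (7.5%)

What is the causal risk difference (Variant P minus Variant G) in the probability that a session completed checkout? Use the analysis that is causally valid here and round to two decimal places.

-0.08

Because the variant influences traffic source, traffic source is a post-treatment mediator, not a confounder. Stratifying on it would bias the estimate; the causal effect is the crude pooled difference.
The causal difference is the pooled difference: 0.269 − 0.345 = -0.076.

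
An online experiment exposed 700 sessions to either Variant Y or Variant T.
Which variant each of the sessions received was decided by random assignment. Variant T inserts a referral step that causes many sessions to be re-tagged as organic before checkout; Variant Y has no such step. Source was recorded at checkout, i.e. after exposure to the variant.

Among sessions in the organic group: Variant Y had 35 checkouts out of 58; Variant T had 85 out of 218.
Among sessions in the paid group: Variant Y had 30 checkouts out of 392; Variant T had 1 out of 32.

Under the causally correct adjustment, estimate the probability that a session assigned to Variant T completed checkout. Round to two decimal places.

0.34

The traffic source-specific comparison favours Variant Y throughout, but the pooled figures favour Variant T. The question is whether to condition on traffic source.
Traffic source is recorded after the variant and is itself shifted by it — it sits on the causal path from variant to outcome. Conditioning on a mediator would strip out part of the effect we want; the pooled comparison gives the total causal effect.
So P(outcome | do(Variant T)) is just the pooled rate for Variant T: 86/250 = 0.344.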